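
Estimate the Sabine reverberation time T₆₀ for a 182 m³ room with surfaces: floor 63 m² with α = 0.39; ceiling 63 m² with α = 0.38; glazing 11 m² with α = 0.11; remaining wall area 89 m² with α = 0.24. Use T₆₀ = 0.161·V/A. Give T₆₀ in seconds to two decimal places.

Summing Sᵢαᵢ: 63·0.39 + 63·0.38 + 11·0.11 + 89·0.24 = 71.08 m².
T₆₀ = 0.161·V/A = 0.161·182/71.08 = 0.412 s.

0.41 s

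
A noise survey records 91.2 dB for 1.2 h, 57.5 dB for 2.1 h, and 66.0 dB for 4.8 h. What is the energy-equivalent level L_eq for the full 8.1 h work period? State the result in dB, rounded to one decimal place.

83.0 dB

L_eq = 10·log₁₀[(1/T)·Σ tᵢ·10^(Lᵢ/10)] with T = 8.1 h.
Σ tᵢ·10^(Lᵢ/10) = 1.2·10^(91.2/10) + 2.1·10^(57.5/10) + 4.8·10^(66.0/10) = 1.602e+09.
L_eq = 10·log₁₀(1.602e+09/8.1) = 82.96 dB.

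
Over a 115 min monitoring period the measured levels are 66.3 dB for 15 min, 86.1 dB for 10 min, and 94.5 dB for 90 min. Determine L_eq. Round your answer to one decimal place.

Weight each interval's intensity by its duration and average over T = 115 min:
Σ tᵢ·10^(Lᵢ/10) = 15·10^(66.3/10) + 10·10^(86.1/10) + 90·10^(94.5/10) = 2.578e+11.
L_eq = 10·log₁₀(2.578e+11/115) = 93.51 dB.

93.5 dB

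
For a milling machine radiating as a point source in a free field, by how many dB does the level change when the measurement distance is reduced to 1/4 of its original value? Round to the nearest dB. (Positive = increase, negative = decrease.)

+12 dB

A point source loses 6 dB per doubling of distance; generally ΔL = −20·log₁₀(r₂/r₁).
ΔL = −20·log₁₀(0.25) = +12.04 dB.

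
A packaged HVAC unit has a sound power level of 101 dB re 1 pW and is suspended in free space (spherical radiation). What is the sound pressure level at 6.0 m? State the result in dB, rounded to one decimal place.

The power spreads over a sphere of area 4π·r², so L_p = L_w − 10·log₁₀(4π·r²).
4π·r² = 452.4 m², 10·log₁₀ of that is 26.555 dB.
L_p = 101 − 26.555 = 74.44 dB.

74.4 dB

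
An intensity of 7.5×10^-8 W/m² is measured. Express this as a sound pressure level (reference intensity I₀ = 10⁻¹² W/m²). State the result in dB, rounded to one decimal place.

48.8 dB

I/I₀ = 7.5×10^-8/10⁻¹² = 7.5×10^4, and L = 10·log₁₀(I/I₀).
L = 10·(0.8751 + 4) = 48.75 dB.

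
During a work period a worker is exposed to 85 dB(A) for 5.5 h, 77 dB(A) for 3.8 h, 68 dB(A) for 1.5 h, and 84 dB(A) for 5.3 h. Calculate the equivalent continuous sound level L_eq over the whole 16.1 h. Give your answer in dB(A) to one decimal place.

83.1 dB(A)

L_eq = 10·log₁₀[(1/T)·Σ tᵢ·10^(Lᵢ/10)] with T = 16.1 h.
Σ tᵢ·10^(Lᵢ/10) = 5.5·10^(85/10) + 3.8·10^(77/10) + 1.5·10^(68/10) + 5.3·10^(84/10) = 3.270e+09.
L_eq = 10·log₁₀(3.270e+09/16.1) = 83.08 dB(A).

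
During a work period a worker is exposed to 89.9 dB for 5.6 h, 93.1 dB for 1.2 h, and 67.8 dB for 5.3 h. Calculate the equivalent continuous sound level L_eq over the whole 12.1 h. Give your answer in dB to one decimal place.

L_eq = 10·log₁₀[(1/T)·Σ tᵢ·10^(Lᵢ/10)] with T = 12.1 h.
Σ tᵢ·10^(Lᵢ/10) = 5.6·10^(89.9/10) + 1.2·10^(93.1/10) + 5.3·10^(67.8/10) = 7.955e+09.
L_eq = 10·log₁₀(7.955e+09/12.1) = 88.18 dB.

88.2 dB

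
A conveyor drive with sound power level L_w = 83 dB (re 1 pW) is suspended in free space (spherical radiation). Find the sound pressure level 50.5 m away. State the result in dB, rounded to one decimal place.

37.9 dB

The power spreads over a sphere of area 4π·r², so L_p = L_w − 10·log₁₀(4π·r²).
4π·r² = 3.205e+04 m², 10·log₁₀ of that is 45.058 dB.
L_p = 83 − 45.058 = 37.94 dB.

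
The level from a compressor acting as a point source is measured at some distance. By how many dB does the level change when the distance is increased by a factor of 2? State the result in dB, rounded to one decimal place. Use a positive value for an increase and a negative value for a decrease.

Point-source spreading: ΔL = −20·log₁₀(r₂/r₁).
ΔL = −20·log₁₀(2) = -6.02 dB.

-6.0 dB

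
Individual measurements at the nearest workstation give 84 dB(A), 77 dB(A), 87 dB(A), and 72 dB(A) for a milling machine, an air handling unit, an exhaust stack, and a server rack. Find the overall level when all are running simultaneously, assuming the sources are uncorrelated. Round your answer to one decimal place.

For uncorrelated sources the intensities add, so convert each level to linear form, sum, and take 10·log₁₀ of the total.
Σ 10^(L/10) = 10^(84/10) + 10^(77/10) + 10^(87/10) + 10^(72/10) = 8.183e+08.
L_total = 10·log₁₀(8.183e+08) = 89.13 dB(A).

89.1 dB(A)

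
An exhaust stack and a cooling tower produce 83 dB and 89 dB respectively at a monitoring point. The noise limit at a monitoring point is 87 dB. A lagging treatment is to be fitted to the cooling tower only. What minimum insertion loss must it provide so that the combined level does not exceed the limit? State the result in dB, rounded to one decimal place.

4.2 dB

Everything except the cooling tower sums to 10^(83/10) = 1.995e+08 in linear terms, 83.00 dB.
The limit corresponds to 10^(87/10) = 5.012e+08; subtracting the fixed part leaves 3.017e+08 for the cooling tower, i.e. 84.80 dB.
Required insertion loss = 89 − 84.80 = 4.20 dB.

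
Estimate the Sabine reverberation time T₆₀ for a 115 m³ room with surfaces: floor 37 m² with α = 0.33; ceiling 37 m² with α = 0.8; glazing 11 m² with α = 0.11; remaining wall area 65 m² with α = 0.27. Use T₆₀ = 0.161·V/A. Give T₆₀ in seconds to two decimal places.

0.31 s

A = Σ Sᵢαᵢ = 37·0.33 + 37·0.8 + 11·0.11 + 65·0.27 = 60.57 m².
T₆₀ = 0.161·V/A = 0.161·115/60.57 = 0.306 s.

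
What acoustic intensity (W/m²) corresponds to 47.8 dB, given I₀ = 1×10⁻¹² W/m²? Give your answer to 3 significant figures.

I = I₀·10^(L/10) = 10⁻¹² × 10^(47.8/10) = 10^(-7.220).

6.03e-08 W/m²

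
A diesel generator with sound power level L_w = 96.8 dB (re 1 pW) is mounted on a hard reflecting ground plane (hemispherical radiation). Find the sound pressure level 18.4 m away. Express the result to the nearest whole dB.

64 dB

The power spreads over a hemisphere of area 2π·r², so L_p = L_w − 10·log₁₀(2π·r²).
2π·r² = 2127 m², 10·log₁₀ of that is 33.278 dB.
L_p = 96.8 − 33.278 = 63.52 dB.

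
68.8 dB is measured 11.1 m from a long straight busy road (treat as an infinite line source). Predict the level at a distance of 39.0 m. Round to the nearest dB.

Line-source attenuation: ΔL = 10·log₁₀(r₂/r₁) = 10·log₁₀(39.0/11.1) = 5.457 dB.
L₂ = 68.8 − 10·log₁₀(39.0/11.1) = 68.8 − 5.457 = 63.34 dB.

63 dB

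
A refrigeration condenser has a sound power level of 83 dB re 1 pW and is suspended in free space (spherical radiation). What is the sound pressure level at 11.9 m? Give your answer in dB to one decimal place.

L_p = L_w − 10·log₁₀(4π·r²) with r = 11.9 m.
4π·r² = 1780 m², 10·log₁₀ of that is 32.503 dB.
L_p = 83 − 32.503 = 50.50 dB.

50.5 dB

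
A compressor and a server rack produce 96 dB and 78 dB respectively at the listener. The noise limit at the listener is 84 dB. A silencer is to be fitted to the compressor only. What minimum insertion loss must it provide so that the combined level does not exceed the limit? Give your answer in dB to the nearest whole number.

13 dB

The untreated sources together contribute 10^(78/10) = 6.310e+07, i.e. 78.00 dB.
The limit corresponds to 10^(84/10) = 2.512e+08; subtracting the fixed part leaves 1.881e+08 for the compressor, i.e. 82.74 dB.
Required insertion loss = 96 − 82.74 = 13.26 dB.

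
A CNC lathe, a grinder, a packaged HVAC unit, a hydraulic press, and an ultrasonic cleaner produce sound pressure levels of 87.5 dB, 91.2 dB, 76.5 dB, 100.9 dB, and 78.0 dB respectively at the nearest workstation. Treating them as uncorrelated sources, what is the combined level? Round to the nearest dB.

102 dB

Incoherent sources combine by intensity addition: L_total = 10·log₁₀(Σ 10^(L_i/10)).
Σ 10^(L/10) = 10^(87.5/10) + 10^(91.2/10) + 10^(76.5/10) + 10^(100.9/10) + 10^(78.0/10) = 1.429e+10.
L_total = 10·log₁₀(1.429e+10) = 101.55 dB.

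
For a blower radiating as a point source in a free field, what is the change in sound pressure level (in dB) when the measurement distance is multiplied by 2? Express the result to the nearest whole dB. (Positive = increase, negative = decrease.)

-6 dB

Point-source spreading: ΔL = −20·log₁₀(r₂/r₁).
ΔL = −20·log₁₀(2) = -6.02 dB.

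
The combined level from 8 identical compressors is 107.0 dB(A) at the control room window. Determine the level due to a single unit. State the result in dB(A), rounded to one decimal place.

8 equal contributions raise the level by 10·log₁₀ 8 = 9.031 dB, so each unit alone gives 107.0 − 9.031.

98.0 dB(A)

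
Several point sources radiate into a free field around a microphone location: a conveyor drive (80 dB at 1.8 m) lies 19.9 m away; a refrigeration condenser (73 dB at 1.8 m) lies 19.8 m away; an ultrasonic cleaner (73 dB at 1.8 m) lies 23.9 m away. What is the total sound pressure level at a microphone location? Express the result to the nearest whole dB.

Propagate each source to the receiver with L = L_ref − 20·log₁₀(r/r_ref), then add intensities.
conveyor drive: 80 − 20·log₁₀(19.9/1.8) = 80 − 20.87 = 59.13 dB.
refrigeration condenser: 73 − 20·log₁₀(19.8/1.8) = 73 − 20.83 = 52.17 dB.
ultrasonic cleaner: 73 − 20·log₁₀(23.9/1.8) = 73 − 22.46 = 50.54 dB.
Σ 10^(L/10) = 1.096e+06 → L_total = 10·log₁₀(1.096e+06) = 60.40 dB.

60 dB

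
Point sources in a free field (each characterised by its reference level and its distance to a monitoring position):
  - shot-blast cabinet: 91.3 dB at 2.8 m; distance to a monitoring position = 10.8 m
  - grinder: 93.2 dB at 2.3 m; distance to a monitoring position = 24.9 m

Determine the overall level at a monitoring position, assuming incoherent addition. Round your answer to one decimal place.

First find each source's level at the receiver (point-source: −20·log₁₀(r/r_ref)), then combine on an intensity basis.
shot-blast cabinet: 91.3 − 20·log₁₀(10.8/2.8) = 91.3 − 11.73 = 79.57 dB.
grinder: 93.2 − 20·log₁₀(24.9/2.3) = 93.2 − 20.69 = 72.51 dB.
Σ 10^(L/10) = 1.085e+08 → L_total = 10·log₁₀(1.085e+08) = 80.35 dB.

80.4 dB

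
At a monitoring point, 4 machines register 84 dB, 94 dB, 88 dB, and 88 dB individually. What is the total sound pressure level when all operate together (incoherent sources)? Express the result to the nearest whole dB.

96 dB

For uncorrelated sources the intensities add, so convert each level to linear form, sum, and take 10·log₁₀ of the total.
Σ 10^(L/10) = 10^(84/10) + 10^(94/10) + 10^(88/10) + 10^(88/10) = 4.025e+09.
L_total = 10·log₁₀(4.025e+09) = 96.05 dB.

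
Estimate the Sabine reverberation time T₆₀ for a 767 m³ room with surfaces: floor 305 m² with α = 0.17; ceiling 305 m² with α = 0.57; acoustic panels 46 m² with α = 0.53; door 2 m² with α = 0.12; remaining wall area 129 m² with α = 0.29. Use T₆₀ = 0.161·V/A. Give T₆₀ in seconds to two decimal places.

0.43 s

Summing Sᵢαᵢ: 305·0.17 + 305·0.57 + 46·0.53 + 2·0.12 + 129·0.29 = 287.73 m².
T₆₀ = 0.161·V/A = 0.161·767/287.73 = 0.429 s.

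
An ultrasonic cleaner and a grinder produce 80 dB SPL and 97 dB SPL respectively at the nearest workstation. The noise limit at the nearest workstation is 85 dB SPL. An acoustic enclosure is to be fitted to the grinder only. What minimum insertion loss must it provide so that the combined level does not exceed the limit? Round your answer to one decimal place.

Everything except the grinder sums to 10^(80/10) = 1.000e+08 in linear terms, 80.00 dB SPL.
The limit corresponds to 10^(85/10) = 3.162e+08; subtracting the fixed part leaves 2.162e+08 for the grinder, i.e. 83.35 dB SPL.
Required insertion loss = 97 − 83.35 = 13.65 dB.

13.7 dB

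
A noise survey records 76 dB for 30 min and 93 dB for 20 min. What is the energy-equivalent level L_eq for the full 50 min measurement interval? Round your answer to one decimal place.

The energy average is taken in the linear domain: L_eq = 10·log₁₀[(Σ tᵢ·10^(Lᵢ/10))/T], T = 50 min.
Σ tᵢ·10^(Lᵢ/10) = 30·10^(76/10) + 20·10^(93/10) = 4.110e+10.
L_eq = 10·log₁₀(4.110e+10/50) = 89.15 dB.

89.1 dB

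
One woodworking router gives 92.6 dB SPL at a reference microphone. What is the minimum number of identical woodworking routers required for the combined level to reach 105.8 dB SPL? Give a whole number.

Need L₁ + 10·log₁₀ N ≥ 105.8, i.e. log₁₀ N ≥ 1.32.
N ≥ 10^(13.2/10) = 20.893, so N = 21.

21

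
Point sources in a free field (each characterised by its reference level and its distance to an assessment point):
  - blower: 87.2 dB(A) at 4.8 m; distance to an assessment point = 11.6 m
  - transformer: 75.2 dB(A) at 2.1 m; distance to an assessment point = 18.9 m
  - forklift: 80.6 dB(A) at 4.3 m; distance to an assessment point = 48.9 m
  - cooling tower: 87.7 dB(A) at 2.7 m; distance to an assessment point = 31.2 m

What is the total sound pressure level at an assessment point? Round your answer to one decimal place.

Propagate each source to the receiver with L = L_ref − 20·log₁₀(r/r_ref), then add intensities.
blower: 87.2 − 20·log₁₀(11.6/4.8) = 87.2 − 7.66 = 79.54 dB(A).
transformer: 75.2 − 20·log₁₀(18.9/2.1) = 75.2 − 19.08 = 56.12 dB(A).
forklift: 80.6 − 20·log₁₀(48.9/4.3) = 80.6 − 21.12 = 59.48 dB(A).
cooling tower: 87.7 − 20·log₁₀(31.2/2.7) = 87.7 − 21.26 = 66.44 dB(A).
Σ 10^(L/10) = 9.557e+07 → L_total = 10·log₁₀(9.557e+07) = 79.80 dB(A).

79.8 dB(A)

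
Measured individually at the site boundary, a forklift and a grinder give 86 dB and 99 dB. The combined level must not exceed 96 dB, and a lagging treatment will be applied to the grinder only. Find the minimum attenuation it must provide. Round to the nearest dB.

3 dB

The untreated sources together contribute 10^(86/10) = 3.981e+08, i.e. 86.00 dB.
The limit corresponds to 10^(96/10) = 3.981e+09; subtracting the fixed part leaves 3.583e+09 for the grinder, i.e. 95.54 dB.
Required insertion loss = 99 − 95.54 = 3.46 dB.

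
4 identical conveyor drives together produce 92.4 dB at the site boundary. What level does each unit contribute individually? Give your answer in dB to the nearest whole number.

86 dB

4 equal contributions raise the level by 10·log₁₀ 4 = 6.021 dB, so each unit alone gives 92.4 − 6.021.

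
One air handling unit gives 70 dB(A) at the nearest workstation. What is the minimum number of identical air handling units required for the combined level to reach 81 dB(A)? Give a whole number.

Need L₁ + 10·log₁₀ N ≥ 81, i.e. log₁₀ N ≥ 1.10.
N ≥ 10^(11.0/10) = 12.589, so N = 13.

13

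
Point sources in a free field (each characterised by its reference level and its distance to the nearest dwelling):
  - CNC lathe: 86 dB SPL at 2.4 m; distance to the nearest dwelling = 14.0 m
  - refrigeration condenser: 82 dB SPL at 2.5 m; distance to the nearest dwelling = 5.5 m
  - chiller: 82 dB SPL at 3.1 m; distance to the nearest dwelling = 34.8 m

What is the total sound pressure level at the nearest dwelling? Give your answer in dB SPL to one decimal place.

76.6 dB SPL

Apply inverse-square spreading to bring every level to the receiver, then sum 10^(L/10).
CNC lathe: 86 − 20·log₁₀(14.0/2.4) = 86 − 15.32 = 70.68 dB SPL.
refrigeration condenser: 82 − 20·log₁₀(5.5/2.5) = 82 − 6.85 = 75.15 dB SPL.
chiller: 82 − 20·log₁₀(34.8/3.1) = 82 − 21.00 = 61.00 dB SPL.
Σ 10^(L/10) = 4.570e+07 → L_total = 10·log₁₀(4.570e+07) = 76.60 dB SPL.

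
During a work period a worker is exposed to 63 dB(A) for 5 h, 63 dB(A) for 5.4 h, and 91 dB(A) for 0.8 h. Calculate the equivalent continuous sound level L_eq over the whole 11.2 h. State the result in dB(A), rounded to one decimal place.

79.6 dB(A)

Weight each interval's intensity by its duration and average over T = 11.2 h:
Σ tᵢ·10^(Lᵢ/10) = 5·10^(63/10) + 5.4·10^(63/10) + 0.8·10^(91/10) = 1.028e+09.
L_eq = 10·log₁₀(1.028e+09/11.2) = 79.63 dB(A).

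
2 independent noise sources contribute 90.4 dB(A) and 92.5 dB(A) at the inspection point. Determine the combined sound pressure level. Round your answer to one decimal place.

Incoherent sources combine by intensity addition: L_total = 10·log₁₀(Σ 10^(L_i/10)).
Σ 10^(L/10) = 10^(90.4/10) + 10^(92.5/10) = 2.875e+09.
L_total = 10·log₁₀(2.875e+09) = 94.59 dB(A).

94.6 dB(A)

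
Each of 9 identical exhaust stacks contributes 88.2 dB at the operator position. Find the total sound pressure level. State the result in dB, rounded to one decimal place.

97.7 dB

L_total = L₁ + 10·log₁₀ N for N identical incoherent sources.
L_total = 88.2 + 10·log₁₀(9) = 88.2 + 9.542 = 97.74 dB.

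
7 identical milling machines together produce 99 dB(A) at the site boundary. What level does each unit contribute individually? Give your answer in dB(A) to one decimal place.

Dividing the total intensity by 7 lowers the level by 10·log₁₀ 7 = 8.451 dB: L₁ = 99 − 8.451.

90.5 dB(A)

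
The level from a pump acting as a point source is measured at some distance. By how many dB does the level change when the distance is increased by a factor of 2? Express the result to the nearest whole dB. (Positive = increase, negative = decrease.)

With spherical spreading the level changes by −20·log₁₀(r₂/r₁).
ΔL = −20·log₁₀(2) = -6.02 dB.

-6 dB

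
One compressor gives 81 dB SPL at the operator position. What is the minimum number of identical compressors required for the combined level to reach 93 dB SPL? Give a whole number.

16

N identical sources give L₁ + 10·log₁₀ N, so require 10·log₁₀ N ≥ 93 − 81 = 12.0 dB.
N ≥ 10^(12.0/10) = 15.849, so N = 16.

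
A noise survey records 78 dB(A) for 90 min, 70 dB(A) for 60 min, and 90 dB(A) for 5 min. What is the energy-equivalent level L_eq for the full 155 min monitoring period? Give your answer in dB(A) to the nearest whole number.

Weight each interval's intensity by its duration and average over T = 155 min:
Σ tᵢ·10^(Lᵢ/10) = 90·10^(78/10) + 60·10^(70/10) + 5·10^(90/10) = 1.128e+10.
L_eq = 10·log₁₀(1.128e+10/155) = 78.62 dB(A).

79 dB(A)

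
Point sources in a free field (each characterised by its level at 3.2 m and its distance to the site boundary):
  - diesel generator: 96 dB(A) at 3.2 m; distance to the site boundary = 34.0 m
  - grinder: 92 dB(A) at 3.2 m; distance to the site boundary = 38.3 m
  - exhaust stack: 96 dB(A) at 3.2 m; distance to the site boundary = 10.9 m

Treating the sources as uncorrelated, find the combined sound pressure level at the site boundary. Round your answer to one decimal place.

85.9 dB(A)

Propagate each source to the receiver with L = L_ref − 20·log₁₀(r/r_ref), then add intensities.
diesel generator: 96 − 20·log₁₀(34.0/3.2) = 96 − 20.53 = 75.47 dB(A).
grinder: 92 − 20·log₁₀(38.3/3.2) = 92 − 21.56 = 70.44 dB(A).
exhaust stack: 96 − 20·log₁₀(10.9/3.2) = 96 − 10.65 = 85.35 dB(A).
Σ 10^(L/10) = 3.894e+08 → L_total = 10·log₁₀(3.894e+08) = 85.90 dB(A).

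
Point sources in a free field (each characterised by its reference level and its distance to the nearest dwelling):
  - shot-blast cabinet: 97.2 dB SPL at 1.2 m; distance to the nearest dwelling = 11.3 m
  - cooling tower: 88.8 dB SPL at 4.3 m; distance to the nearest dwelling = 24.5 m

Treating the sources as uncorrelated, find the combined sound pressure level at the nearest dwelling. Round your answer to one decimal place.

Propagate each source to the receiver with L = L_ref − 20·log₁₀(r/r_ref), then add intensities.
shot-blast cabinet: 97.2 − 20·log₁₀(11.3/1.2) = 97.2 − 19.48 = 77.72 dB SPL.
cooling tower: 88.8 − 20·log₁₀(24.5/4.3) = 88.8 − 15.11 = 73.69 dB SPL.
Σ 10^(L/10) = 8.255e+07 → L_total = 10·log₁₀(8.255e+07) = 79.17 dB SPL.

79.2 dB SPL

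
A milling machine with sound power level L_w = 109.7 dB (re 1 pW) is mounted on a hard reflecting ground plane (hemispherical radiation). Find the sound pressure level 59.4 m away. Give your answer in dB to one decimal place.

L_p = L_w − 10·log₁₀(2π·r²) with r = 59.4 m.
2π·r² = 2.217e+04 m², 10·log₁₀ of that is 43.458 dB.
L_p = 109.7 − 43.458 = 66.24 dB.

66.2 dB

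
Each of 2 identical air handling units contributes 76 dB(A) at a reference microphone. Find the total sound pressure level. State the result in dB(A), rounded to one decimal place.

79.0 dB(A)

N identical incoherent sources raise the level by 10·log₁₀ N.
L_total = 76 + 10·log₁₀(2) = 76 + 3.010 = 79.01 dB(A).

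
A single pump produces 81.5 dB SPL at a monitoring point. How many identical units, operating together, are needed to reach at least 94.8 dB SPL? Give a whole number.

Need L₁ + 10·log₁₀ N ≥ 94.8, i.e. log₁₀ N ≥ 1.33.
N ≥ 10^(13.3/10) = 21.380, so N = 22.

22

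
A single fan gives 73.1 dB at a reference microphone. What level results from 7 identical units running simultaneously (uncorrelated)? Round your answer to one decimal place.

81.6 dB

With 7 equal, uncorrelated contributions the intensity is 7× that of one unit, giving a rise of 10·log₁₀ 7.
L_total = 73.1 + 10·log₁₀(7) = 73.1 + 8.451 = 81.55 dB.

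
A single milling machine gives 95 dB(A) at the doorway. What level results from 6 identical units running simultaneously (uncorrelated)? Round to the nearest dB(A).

103 dB(A)

L_total = L₁ + 10·log₁₀ N for N identical incoherent sources.
L_total = 95 + 10·log₁₀(6) = 95 + 7.782 = 102.78 dB(A).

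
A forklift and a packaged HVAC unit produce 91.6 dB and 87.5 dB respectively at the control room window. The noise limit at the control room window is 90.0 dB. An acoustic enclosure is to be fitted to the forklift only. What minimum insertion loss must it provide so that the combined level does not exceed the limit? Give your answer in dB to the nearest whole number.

5 dB

Fixed contribution from the other source: Σ 10^(L/10) = 10^(87.5/10) = 5.623e+08 (87.50 dB).
The limit corresponds to 10^(90.0/10) = 1.000e+09; subtracting the fixed part leaves 4.377e+08 for the forklift, i.e. 86.41 dB.
So the forklift must be reduced from 91.6 to 86.41 dB: IL = 5.19 dB.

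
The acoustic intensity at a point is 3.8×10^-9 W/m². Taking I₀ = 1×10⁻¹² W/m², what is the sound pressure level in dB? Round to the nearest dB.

36 dB

I/I₀ = 3.8×10^-9/10⁻¹² = 3.8×10^3, and L = 10·log₁₀(I/I₀).
L = 10·(0.5798 + 3) = 35.80 dB.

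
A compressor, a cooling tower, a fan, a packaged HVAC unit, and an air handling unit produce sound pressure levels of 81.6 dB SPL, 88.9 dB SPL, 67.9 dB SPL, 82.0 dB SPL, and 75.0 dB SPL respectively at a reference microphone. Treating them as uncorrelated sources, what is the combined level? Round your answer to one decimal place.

For uncorrelated sources the intensities add, so convert each level to linear form, sum, and take 10·log₁₀ of the total.
Σ 10^(L/10) = 10^(81.6/10) + 10^(88.9/10) + 10^(67.9/10) + 10^(82.0/10) + 10^(75.0/10) = 1.117e+09.
L_total = 10·log₁₀(1.117e+09) = 90.48 dB SPL.

90.5 dB SPL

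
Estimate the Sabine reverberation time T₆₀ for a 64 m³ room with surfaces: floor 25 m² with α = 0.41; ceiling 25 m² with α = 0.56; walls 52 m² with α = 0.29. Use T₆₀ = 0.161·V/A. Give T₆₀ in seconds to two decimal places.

0.26 s

A = Σ Sᵢαᵢ = 25·0.41 + 25·0.56 + 52·0.29 = 39.33 m².
T₆₀ = 0.161·V/A = 0.161·64/39.33 = 0.262 s.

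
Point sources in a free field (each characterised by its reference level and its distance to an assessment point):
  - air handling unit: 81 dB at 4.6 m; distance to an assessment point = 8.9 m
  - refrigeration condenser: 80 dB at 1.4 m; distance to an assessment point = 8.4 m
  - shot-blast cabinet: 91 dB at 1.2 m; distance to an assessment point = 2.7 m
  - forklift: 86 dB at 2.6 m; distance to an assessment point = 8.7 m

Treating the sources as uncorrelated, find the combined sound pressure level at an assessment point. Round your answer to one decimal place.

85.1 dB

Apply inverse-square spreading to bring every level to the receiver, then sum 10^(L/10).
air handling unit: 81 − 20·log₁₀(8.9/4.6) = 81 − 5.73 = 75.27 dB.
refrigeration condenser: 80 − 20·log₁₀(8.4/1.4) = 80 − 15.56 = 64.44 dB.
shot-blast cabinet: 91 − 20·log₁₀(2.7/1.2) = 91 − 7.04 = 83.96 dB.
forklift: 86 − 20·log₁₀(8.7/2.6) = 86 − 10.49 = 75.51 dB.
Σ 10^(L/10) = 3.206e+08 → L_total = 10·log₁₀(3.206e+08) = 85.06 dB.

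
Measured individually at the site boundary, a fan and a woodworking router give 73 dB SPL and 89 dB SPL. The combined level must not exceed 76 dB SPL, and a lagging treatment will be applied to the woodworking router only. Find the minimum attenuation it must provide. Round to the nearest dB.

The untreated sources together contribute 10^(73/10) = 1.995e+07, i.e. 73.00 dB SPL.
The limit corresponds to 10^(76/10) = 3.981e+07; subtracting the fixed part leaves 1.986e+07 for the woodworking router, i.e. 72.98 dB SPL.
So the woodworking router must be reduced from 89 to 72.98 dB SPL: IL = 16.02 dB.

16 dB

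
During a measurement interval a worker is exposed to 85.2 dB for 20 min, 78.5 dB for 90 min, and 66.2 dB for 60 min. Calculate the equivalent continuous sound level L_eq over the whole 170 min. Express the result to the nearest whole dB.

79 dB

L_eq = 10·log₁₀[(1/T)·Σ tᵢ·10^(Lᵢ/10)] with T = 170 min.
Σ tᵢ·10^(Lᵢ/10) = 20·10^(85.2/10) + 90·10^(78.5/10) + 60·10^(66.2/10) = 1.324e+10.
L_eq = 10·log₁₀(1.324e+10/170) = 78.92 dB.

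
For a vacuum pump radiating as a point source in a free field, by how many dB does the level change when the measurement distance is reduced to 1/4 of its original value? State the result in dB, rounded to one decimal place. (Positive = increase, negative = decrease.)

Point-source spreading: ΔL = −20·log₁₀(r₂/r₁).
ΔL = −20·log₁₀(0.25) = +12.04 dB.

+12.0 dB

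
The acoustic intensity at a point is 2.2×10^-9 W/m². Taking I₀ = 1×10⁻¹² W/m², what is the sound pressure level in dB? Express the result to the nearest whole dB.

33 dB

Dividing by I₀ shifts the exponent by 12: I/I₀ = 2.2×10^3.
L = 10·(0.3424 + 3) = 33.42 dB.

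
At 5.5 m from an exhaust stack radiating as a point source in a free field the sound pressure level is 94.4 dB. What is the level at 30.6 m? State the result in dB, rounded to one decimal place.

79.5 dB

Spherical spreading from a point source gives a 20·log₁₀(r₂/r₁) drop.
L₂ = 94.4 − 20·log₁₀(30.6/5.5) = 94.4 − 14.907 = 79.49 dB.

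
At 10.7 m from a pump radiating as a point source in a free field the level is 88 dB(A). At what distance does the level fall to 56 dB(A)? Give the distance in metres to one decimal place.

The 32.0 dB drop corresponds to a distance ratio of 10^(32.0/20) for a point source.
r₂ = 10.7·10^((88−56)/20) = 10.7·10^(32.0/20) = 425.97 m.

426.0 m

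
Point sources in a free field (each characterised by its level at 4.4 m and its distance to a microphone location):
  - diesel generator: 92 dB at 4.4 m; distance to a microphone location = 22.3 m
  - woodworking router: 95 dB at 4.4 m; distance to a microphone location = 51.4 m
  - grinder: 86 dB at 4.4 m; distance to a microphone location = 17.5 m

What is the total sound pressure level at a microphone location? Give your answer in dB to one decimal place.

First find each source's level at the receiver (point-source: −20·log₁₀(r/r_ref)), then combine on an intensity basis.
diesel generator: 92 − 20·log₁₀(22.3/4.4) = 92 − 14.10 = 77.90 dB.
woodworking router: 95 − 20·log₁₀(51.4/4.4) = 95 − 21.35 = 73.65 dB.
grinder: 86 − 20·log₁₀(17.5/4.4) = 86 − 11.99 = 74.01 dB.
Σ 10^(L/10) = 1.100e+08 → L_total = 10·log₁₀(1.100e+08) = 80.42 dB.

80.4 dB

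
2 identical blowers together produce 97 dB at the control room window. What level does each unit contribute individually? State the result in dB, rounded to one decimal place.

94.0 dB

Dividing the total intensity by 2 lowers the level by 10·log₁₀ 2 = 3.010 dB: L₁ = 97 − 3.010.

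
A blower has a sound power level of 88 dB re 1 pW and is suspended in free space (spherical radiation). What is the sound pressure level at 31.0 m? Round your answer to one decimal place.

Free-field spherical radiation: L_p = L_w − 10·log₁₀(4π·r²), r = 31.0 m.
4π·r² = 1.208e+04 m², 10·log₁₀ of that is 40.819 dB.
L_p = 88 − 40.819 = 47.18 dB.

47.2 dB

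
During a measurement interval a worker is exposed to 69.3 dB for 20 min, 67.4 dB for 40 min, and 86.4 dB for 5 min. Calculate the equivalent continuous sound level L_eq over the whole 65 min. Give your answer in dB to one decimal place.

76.0 dB

The energy average is taken in the linear domain: L_eq = 10·log₁₀[(Σ tᵢ·10^(Lᵢ/10))/T], T = 65 min.
Σ tᵢ·10^(Lᵢ/10) = 20·10^(69.3/10) + 40·10^(67.4/10) + 5·10^(86.4/10) = 2.573e+09.
L_eq = 10·log₁₀(2.573e+09/65) = 75.97 dB.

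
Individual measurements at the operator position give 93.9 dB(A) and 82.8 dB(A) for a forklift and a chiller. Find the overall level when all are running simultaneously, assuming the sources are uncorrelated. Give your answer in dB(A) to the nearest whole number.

94 dB(A)

Incoherent sources combine by intensity addition: L_total = 10·log₁₀(Σ 10^(L_i/10)).
Σ 10^(L/10) = 10^(93.9/10) + 10^(82.8/10) = 2.645e+09.
L_total = 10·log₁₀(2.645e+09) = 94.22 dB(A).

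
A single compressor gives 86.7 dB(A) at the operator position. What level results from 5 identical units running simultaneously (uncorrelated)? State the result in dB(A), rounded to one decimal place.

With 5 equal, uncorrelated contributions the intensity is 5× that of one unit, giving a rise of 10·log₁₀ 5.
L_total = 86.7 + 10·log₁₀(5) = 86.7 + 6.990 = 93.69 dB(A).

93.7 dB(A)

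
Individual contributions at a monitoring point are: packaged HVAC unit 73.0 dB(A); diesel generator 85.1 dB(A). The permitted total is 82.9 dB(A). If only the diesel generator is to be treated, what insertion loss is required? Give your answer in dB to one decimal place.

2.7 dB

Fixed contribution from the other source: Σ 10^(L/10) = 10^(73.0/10) = 1.995e+07 (73.00 dB(A)).
To meet 82.9 dB(A) overall, the treated diesel generator may contribute at most 10^(82.9/10) − 1.995e+07 = 1.750e+08, i.e. 82.43 dB(A).
Required insertion loss = 85.1 − 82.43 = 2.67 dB.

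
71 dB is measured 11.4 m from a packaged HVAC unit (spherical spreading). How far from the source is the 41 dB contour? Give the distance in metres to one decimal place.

For a point source L₁ − L₂ = 20·log₁₀(r₂/r₁), so r₂ = r₁·10^((L₁−L₂)/20).
r₂ = 11.4·10^((71−41)/20) = 11.4·10^(30.0/20) = 360.50 m.

360.5 m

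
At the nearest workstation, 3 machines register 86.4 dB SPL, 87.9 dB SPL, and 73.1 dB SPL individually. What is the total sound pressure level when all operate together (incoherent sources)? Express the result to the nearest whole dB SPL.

90 dB SPL

Incoherent sources combine by intensity addition: L_total = 10·log₁₀(Σ 10^(L_i/10)).
Σ 10^(L/10) = 10^(86.4/10) + 10^(87.9/10) + 10^(73.1/10) = 1.074e+09.
L_total = 10·log₁₀(1.074e+09) = 90.31 dB SPL.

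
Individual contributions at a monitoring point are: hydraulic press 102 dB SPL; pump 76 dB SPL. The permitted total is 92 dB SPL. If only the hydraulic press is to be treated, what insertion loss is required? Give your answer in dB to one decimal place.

10.1 dB

Fixed contribution from the other source: Σ 10^(L/10) = 10^(76/10) = 3.981e+07 (76.00 dB SPL).
The limit corresponds to 10^(92/10) = 1.585e+09; subtracting the fixed part leaves 1.545e+09 for the hydraulic press, i.e. 91.89 dB SPL.
So the hydraulic press must be reduced from 102 to 91.89 dB SPL: IL = 10.11 dB.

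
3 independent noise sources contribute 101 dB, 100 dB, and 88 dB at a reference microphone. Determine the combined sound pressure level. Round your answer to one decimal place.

For uncorrelated sources the intensities add, so convert each level to linear form, sum, and take 10·log₁₀ of the total.
Σ 10^(L/10) = 10^(101/10) + 10^(100/10) + 10^(88/10) = 2.322e+10.
L_total = 10·log₁₀(2.322e+10) = 103.66 dB.

103.7 dB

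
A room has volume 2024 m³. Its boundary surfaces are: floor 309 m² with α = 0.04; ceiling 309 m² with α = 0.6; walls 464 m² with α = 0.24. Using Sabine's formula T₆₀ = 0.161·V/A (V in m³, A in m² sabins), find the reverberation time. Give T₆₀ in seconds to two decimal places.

1.05 s

Summing Sᵢαᵢ: 309·0.04 + 309·0.6 + 464·0.24 = 309.12 m².
T₆₀ = 0.161 × 2024 / 309.12 = 1.054 s.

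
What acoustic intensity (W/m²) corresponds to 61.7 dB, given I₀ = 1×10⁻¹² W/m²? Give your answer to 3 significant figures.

1.48e-06 W/m²

I = I₀·10^(L/10) = 10⁻¹² × 10^(61.7/10) = 10^(-5.830).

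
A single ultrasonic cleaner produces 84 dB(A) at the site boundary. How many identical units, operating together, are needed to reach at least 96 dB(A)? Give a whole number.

16

N identical sources give L₁ + 10·log₁₀ N, so require 10·log₁₀ N ≥ 96 − 84 = 12.0 dB.
N ≥ 10^(12.0/10) = 15.849, so N = 16.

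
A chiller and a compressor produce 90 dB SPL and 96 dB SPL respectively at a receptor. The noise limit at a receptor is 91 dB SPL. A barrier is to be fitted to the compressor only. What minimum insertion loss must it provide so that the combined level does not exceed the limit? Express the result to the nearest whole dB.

12 dB

Fixed contribution from the other source: Σ 10^(L/10) = 10^(90/10) = 1.000e+09 (90.00 dB SPL).
The limit corresponds to 10^(91/10) = 1.259e+09; subtracting the fixed part leaves 2.589e+08 for the compressor, i.e. 84.13 dB SPL.
So the compressor must be reduced from 96 to 84.13 dB SPL: IL = 11.87 dB.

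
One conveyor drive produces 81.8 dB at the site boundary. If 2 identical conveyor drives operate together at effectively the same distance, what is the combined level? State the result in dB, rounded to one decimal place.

84.8 dB

L_total = L₁ + 10·log₁₀ N for N identical incoherent sources.
L_total = 81.8 + 10·log₁₀(2) = 81.8 + 3.010 = 84.81 dB.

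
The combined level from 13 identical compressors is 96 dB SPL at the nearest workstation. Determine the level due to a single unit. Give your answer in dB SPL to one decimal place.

84.9 dB SPL

Dividing the total intensity by 13 lowers the level by 10·log₁₀ 13 = 11.139 dB: L₁ = 96 − 11.139.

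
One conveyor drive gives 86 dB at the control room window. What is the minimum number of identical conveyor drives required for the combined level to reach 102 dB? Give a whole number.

40

Need L₁ + 10·log₁₀ N ≥ 102, i.e. log₁₀ N ≥ 1.60.
N ≥ 10^(16.0/10) = 39.811, so N = 40.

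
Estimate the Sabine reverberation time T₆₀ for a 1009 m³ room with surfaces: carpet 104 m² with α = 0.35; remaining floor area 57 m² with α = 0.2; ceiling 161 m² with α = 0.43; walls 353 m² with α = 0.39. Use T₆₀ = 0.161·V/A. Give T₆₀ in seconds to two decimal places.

0.64 s

Total absorption A = 104·0.35 + 57·0.2 + 161·0.43 + 353·0.39 = 254.70 m² sabins.
T₆₀ = 0.161 × 1009 / 254.70 = 0.638 s.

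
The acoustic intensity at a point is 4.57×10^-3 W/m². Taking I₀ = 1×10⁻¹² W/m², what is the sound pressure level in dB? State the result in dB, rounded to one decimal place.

Dividing by I₀ shifts the exponent by 12: I/I₀ = 4.57×10^9.
L = 10·(0.6599 + 9) = 96.60 dB.

96.6 dB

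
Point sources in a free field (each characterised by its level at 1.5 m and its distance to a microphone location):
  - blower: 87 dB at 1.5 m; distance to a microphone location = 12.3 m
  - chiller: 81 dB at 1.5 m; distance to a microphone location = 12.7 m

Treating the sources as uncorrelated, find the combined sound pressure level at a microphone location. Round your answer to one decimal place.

First find each source's level at the receiver (point-source: −20·log₁₀(r/r_ref)), then combine on an intensity basis.
blower: 87 − 20·log₁₀(12.3/1.5) = 87 − 18.28 = 68.72 dB.
chiller: 81 − 20·log₁₀(12.7/1.5) = 81 − 18.55 = 62.45 dB.
Σ 10^(L/10) = 9.210e+06 → L_total = 10·log₁₀(9.210e+06) = 69.64 dB.

69.6 dB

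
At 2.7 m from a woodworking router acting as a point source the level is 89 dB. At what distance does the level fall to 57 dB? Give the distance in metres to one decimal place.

For a point source L₁ − L₂ = 20·log₁₀(r₂/r₁), so r₂ = r₁·10^((L₁−L₂)/20).
r₂ = 2.7·10^((89−57)/20) = 2.7·10^(32.0/20) = 107.49 m.

107.5 m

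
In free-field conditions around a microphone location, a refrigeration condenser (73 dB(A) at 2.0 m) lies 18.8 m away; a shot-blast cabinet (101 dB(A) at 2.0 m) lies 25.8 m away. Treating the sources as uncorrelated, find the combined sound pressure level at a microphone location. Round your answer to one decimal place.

Apply inverse-square spreading to bring every level to the receiver, then sum 10^(L/10).
refrigeration condenser: 73 − 20·log₁₀(18.8/2.0) = 73 − 19.46 = 53.54 dB(A).
shot-blast cabinet: 101 − 20·log₁₀(25.8/2.0) = 101 − 22.21 = 78.79 dB(A).
Σ 10^(L/10) = 7.588e+07 → L_total = 10·log₁₀(7.588e+07) = 78.80 dB(A).

78.8 dB(A)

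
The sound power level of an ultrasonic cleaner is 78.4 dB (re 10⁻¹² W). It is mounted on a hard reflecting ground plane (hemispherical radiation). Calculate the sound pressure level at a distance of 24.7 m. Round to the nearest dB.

43 dB

L_p = L_w − 10·log₁₀(2π·r²) with r = 24.7 m.
2π·r² = 3833 m², 10·log₁₀ of that is 35.836 dB.
L_p = 78.4 − 35.836 = 42.56 dB.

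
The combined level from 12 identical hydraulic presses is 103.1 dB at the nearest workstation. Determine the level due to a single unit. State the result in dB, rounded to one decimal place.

92.3 dB

For N identical incoherent sources L_total = L₁ + 10·log₁₀ N, so L₁ = 103.1 − 10·log₁₀(12) = 103.1 − 10.792.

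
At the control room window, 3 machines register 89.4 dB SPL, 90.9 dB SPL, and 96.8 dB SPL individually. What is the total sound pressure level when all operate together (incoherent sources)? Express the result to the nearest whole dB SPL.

98 dB SPL

Incoherent sources combine by intensity addition: L_total = 10·log₁₀(Σ 10^(L_i/10)).
Σ 10^(L/10) = 10^(89.4/10) + 10^(90.9/10) + 10^(96.8/10) = 6.888e+09.
L_total = 10·log₁₀(6.888e+09) = 98.38 dB SPL.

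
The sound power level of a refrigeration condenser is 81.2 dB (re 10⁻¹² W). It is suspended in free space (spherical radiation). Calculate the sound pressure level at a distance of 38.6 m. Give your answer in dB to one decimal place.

L_p = L_w − 10·log₁₀(4π·r²) with r = 38.6 m.
4π·r² = 1.872e+04 m², 10·log₁₀ of that is 42.724 dB.
L_p = 81.2 − 42.724 = 38.48 dB.

38.5 dB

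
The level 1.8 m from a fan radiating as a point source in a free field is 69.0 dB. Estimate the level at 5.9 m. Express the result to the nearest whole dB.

59 dB

Point-source attenuation: ΔL = 20·log₁₀(r₂/r₁) = 20·log₁₀(5.9/1.8) = 10.312 dB.
L₂ = 69.0 − 20·log₁₀(5.9/1.8) = 69.0 − 10.312 = 58.69 dB.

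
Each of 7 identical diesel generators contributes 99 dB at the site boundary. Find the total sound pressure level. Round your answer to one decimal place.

107.5 dB

N identical incoherent sources raise the level by 10·log₁₀ N.
L_total = 99 + 10·log₁₀(7) = 99 + 8.451 = 107.45 dB.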